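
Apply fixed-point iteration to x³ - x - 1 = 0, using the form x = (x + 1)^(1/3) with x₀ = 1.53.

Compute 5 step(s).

Equation: x³ - x - 1 = 0
Fixed-point form: x = (x + 1)^(1/3)
x₀ = 1.53

x_1 = g(1.530000) = 1.362616
x_2 = g(1.362616) = 1.331878
x_3 = g(1.331878) = 1.326077
x_4 = g(1.326077) = 1.324976
x_5 = g(1.324976) = 1.324767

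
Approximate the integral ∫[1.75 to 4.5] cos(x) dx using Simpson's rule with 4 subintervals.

f(x) = cos(x)
a = 1.75, b = 4.5, n = 4
h = (b - a)/n = 0.687500

Simpson's rule: (h/3)[f(x₀) + 4f(x₁) + 2f(x₂) + ... + f(xₙ)]

x_0 = 1.7500, f(x_0) = -0.178246, coefficient = 1
x_1 = 2.4375, f(x_1) = -0.762199, coefficient = 4
x_2 = 3.1250, f(x_2) = -0.999862, coefficient = 2
x_3 = 3.8125, f(x_3) = -0.783258, coefficient = 4
x_4 = 4.5000, f(x_4) = -0.210796, coefficient = 1

I ≈ (0.687500/3) × -8.570595 = -1.964095
Exact value: -1.961516
Error: 0.002579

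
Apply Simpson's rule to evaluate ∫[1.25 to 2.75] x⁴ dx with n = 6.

f(x) = x⁴
a = 1.25, b = 2.75, n = 6
h = (b - a)/n = 0.250000

Simpson's rule: (h/3)[f(x₀) + 4f(x₁) + 2f(x₂) + ... + f(xₙ)]

x_0 = 1.2500, f(x_0) = 2.441406, coefficient = 1
x_1 = 1.5000, f(x_1) = 5.062500, coefficient = 4
x_2 = 1.7500, f(x_2) = 9.378906, coefficient = 2
x_3 = 2.0000, f(x_3) = 16.000000, coefficient = 4
x_4 = 2.2500, f(x_4) = 25.628906, coefficient = 2
x_5 = 2.5000, f(x_5) = 39.062500, coefficient = 4
x_6 = 2.7500, f(x_6) = 57.191406, coefficient = 1

I ≈ (0.250000/3) × 370.148438 = 30.845703
Exact value: 30.844922
Error: 0.000781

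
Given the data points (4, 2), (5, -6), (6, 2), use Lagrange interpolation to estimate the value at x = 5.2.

Lagrange interpolation formula:
P(x) = Σ yᵢ × Lᵢ(x)
where Lᵢ(x) = Π_{j≠i} (x - xⱼ)/(xᵢ - xⱼ)

L_0(5.2) = (5.2 - 5)/(4 - 5) × (5.2 - 6)/(4 - 6) = -0.080000
L_1(5.2) = (5.2 - 4)/(5 - 4) × (5.2 - 6)/(5 - 6) = 0.960000
L_2(5.2) = (5.2 - 4)/(6 - 4) × (5.2 - 5)/(6 - 5) = 0.120000

P(5.2) = 2×L_0(5.2) + (-6)×L_1(5.2) + 2×L_2(5.2)
P(5.2) = -5.680000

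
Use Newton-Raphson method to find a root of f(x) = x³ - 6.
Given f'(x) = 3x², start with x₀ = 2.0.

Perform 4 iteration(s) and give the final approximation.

f(x) = x³ - 6
f'(x) = 3x²
x₀ = 2.0

Newton-Raphson formula: x_{n+1} = x_n - f(x_n)/f'(x_n)

Iteration 1:
  f(2.000000) = 2.000000
  f'(2.000000) = 12.000000
  x_1 = 2.000000 - 2.000000/12.000000 = 1.833333
Iteration 2:
  f(1.833333) = 0.162037
  f'(1.833333) = 10.083333
  x_2 = 1.833333 - 0.162037/10.083333 = 1.817264
Iteration 3:
  f(1.817264) = 0.001416
  f'(1.817264) = 9.907340
  x_3 = 1.817264 - 0.001416/9.907340 = 1.817121
Iteration 4:
  f(1.817121) = 0.000000
  f'(1.817121) = 9.905782
  x_4 = 1.817121 - 0.000000/9.905782 = 1.817121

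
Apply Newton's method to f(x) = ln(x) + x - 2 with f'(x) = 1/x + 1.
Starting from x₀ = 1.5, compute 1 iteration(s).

f(x) = ln(x) + x - 2
f'(x) = 1/x + 1
x₀ = 1.5

Newton-Raphson formula: x_{n+1} = x_n - f(x_n)/f'(x_n)

Iteration 1:
  f(1.500000) = -0.094535
  f'(1.500000) = 1.666667
  x_1 = 1.500000 - (-0.094535)/1.666667 = 1.556721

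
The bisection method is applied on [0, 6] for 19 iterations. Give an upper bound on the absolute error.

Bisection error bound: |error| ≤ (b-a)/2^n
|error| ≤ (6 - 0)/2^19 = 6/2^19
|error| ≤ 0.0000114441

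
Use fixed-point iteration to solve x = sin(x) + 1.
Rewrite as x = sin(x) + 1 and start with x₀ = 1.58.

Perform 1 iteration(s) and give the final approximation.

Equation: x = sin(x) + 1
Fixed-point form: x = sin(x) + 1
x₀ = 1.58

x_1 = g(1.580000) = 1.999958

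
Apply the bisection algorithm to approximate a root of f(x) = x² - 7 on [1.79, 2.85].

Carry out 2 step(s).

f(x) = x² - 7
Initial interval: [1.79, 2.85]

Iteration 1:
  c_1 = (1.790000 + 2.850000)/2 = 2.320000
  f(c_1) = f(2.320000) = -1.617600
  f(a) × f(c) ≥ 0, new interval: [2.320000, 2.850000]
Iteration 2:
  c_2 = (2.320000 + 2.850000)/2 = 2.585000
  f(c_2) = f(2.585000) = -0.317775
  f(a) × f(c) ≥ 0, new interval: [2.585000, 2.850000]

After 2 iteration(s), the approximation is c_2 = 2.585000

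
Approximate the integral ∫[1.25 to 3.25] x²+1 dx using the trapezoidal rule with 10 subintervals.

f(x) = x²+1
a = 1.25, b = 3.25, n = 10
h = (b - a)/n = 0.200000

Trapezoidal rule: (h/2)[f(x₀) + 2f(x₁) + 2f(x₂) + ... + f(xₙ)]

x_0 = 1.2500, f(x_0) = 2.562500, coefficient = 1
x_1 = 1.4500, f(x_1) = 3.102500, coefficient = 2
x_2 = 1.6500, f(x_2) = 3.722500, coefficient = 2
x_3 = 1.8500, f(x_3) = 4.422500, coefficient = 2
x_4 = 2.0500, f(x_4) = 5.202500, coefficient = 2
x_5 = 2.2500, f(x_5) = 6.062500, coefficient = 2
x_6 = 2.4500, f(x_6) = 7.002500, coefficient = 2
x_7 = 2.6500, f(x_7) = 8.022500, coefficient = 2
x_8 = 2.8500, f(x_8) = 9.122500, coefficient = 2
x_9 = 3.0500, f(x_9) = 10.302500, coefficient = 2
x_10 = 3.2500, f(x_10) = 11.562500, coefficient = 1

I ≈ (0.200000/2) × 128.050000 = 12.805000
Exact value: 12.791667
Error: 0.013333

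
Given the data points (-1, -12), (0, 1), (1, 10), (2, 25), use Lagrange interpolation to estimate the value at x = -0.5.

Lagrange interpolation formula:
P(x) = Σ yᵢ × Lᵢ(x)
where Lᵢ(x) = Π_{j≠i} (x - xⱼ)/(xᵢ - xⱼ)

L_0(-0.5) = (-0.5 - 0)/(-1 - 0) × (-0.5 - 1)/(-1 - 1) × (-0.5 - 2)/(-1 - 2) = 0.312500
L_1(-0.5) = (-0.5 - (-1))/(0 - (-1)) × (-0.5 - 1)/(0 - 1) × (-0.5 - 2)/(0 - 2) = 0.937500
L_2(-0.5) = (-0.5 - (-1))/(1 - (-1)) × (-0.5 - 0)/(1 - 0) × (-0.5 - 2)/(1 - 2) = -0.312500
L_3(-0.5) = (-0.5 - (-1))/(2 - (-1)) × (-0.5 - 0)/(2 - 0) × (-0.5 - 1)/(2 - 1) = 0.062500

P(-0.5) = (-12)×L_0(-0.5) + 1×L_1(-0.5) + 10×L_2(-0.5) + 25×L_3(-0.5)
P(-0.5) = -4.375000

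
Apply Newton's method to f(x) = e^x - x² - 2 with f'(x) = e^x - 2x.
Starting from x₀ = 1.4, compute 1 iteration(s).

f(x) = e^x - x² - 2
f'(x) = e^x - 2x
x₀ = 1.4

Newton-Raphson formula: x_{n+1} = x_n - f(x_n)/f'(x_n)

Iteration 1:
  f(1.400000) = 0.095200
  f'(1.400000) = 1.255200
  x_1 = 1.400000 - 0.095200/1.255200 = 1.324156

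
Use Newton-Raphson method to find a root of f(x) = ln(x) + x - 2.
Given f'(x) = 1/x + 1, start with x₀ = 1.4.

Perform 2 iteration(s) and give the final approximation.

f(x) = ln(x) + x - 2
f'(x) = 1/x + 1
x₀ = 1.4

Newton-Raphson formula: x_{n+1} = x_n - f(x_n)/f'(x_n)

Iteration 1:
  f(1.400000) = -0.263528
  f'(1.400000) = 1.714286
  x_1 = 1.400000 - (-0.263528)/1.714286 = 1.553725
Iteration 2:
  f(1.553725) = -0.005621
  f'(1.553725) = 1.643615
  x_2 = 1.553725 - (-0.005621)/1.643615 = 1.557144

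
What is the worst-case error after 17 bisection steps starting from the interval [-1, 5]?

Bisection error bound: |error| ≤ (b-a)/2^n
|error| ≤ (5 - (-1))/2^17 = 6/2^17
|error| ≤ 0.0000457764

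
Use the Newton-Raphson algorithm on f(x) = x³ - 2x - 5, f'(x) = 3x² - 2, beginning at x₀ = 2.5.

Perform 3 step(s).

f(x) = x³ - 2x - 5
f'(x) = 3x² - 2
x₀ = 2.5

Newton-Raphson formula: x_{n+1} = x_n - f(x_n)/f'(x_n)

Iteration 1:
  f(2.500000) = 5.625000
  f'(2.500000) = 16.750000
  x_1 = 2.500000 - 5.625000/16.750000 = 2.164179
Iteration 2:
  f(2.164179) = 0.807945
  f'(2.164179) = 12.051014
  x_2 = 2.164179 - 0.807945/12.051014 = 2.097135
Iteration 3:
  f(2.097135) = 0.028882
  f'(2.097135) = 11.193930
  x_3 = 2.097135 - 0.028882/11.193930 = 2.094555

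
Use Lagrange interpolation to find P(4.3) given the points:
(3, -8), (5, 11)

Lagrange interpolation formula:
P(x) = Σ yᵢ × Lᵢ(x)
where Lᵢ(x) = Π_{j≠i} (x - xⱼ)/(xᵢ - xⱼ)

L_0(4.3) = (4.3 - 5)/(3 - 5) = 0.350000
L_1(4.3) = (4.3 - 3)/(5 - 3) = 0.650000

P(4.3) = (-8)×L_0(4.3) + 11×L_1(4.3)
P(4.3) = 4.350000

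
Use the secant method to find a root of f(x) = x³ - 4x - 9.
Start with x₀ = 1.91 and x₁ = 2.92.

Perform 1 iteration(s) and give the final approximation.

f(x) = x³ - 4x - 9
x₀ = 1.91, x₁ = 2.92

Secant formula: x_{n+1} = x_n - f(x_n)(x_n - x_{n-1})/(f(x_n) - f(x_{n-1}))

Iteration 1:
  f(1.910000) = -9.672129
  f(2.920000) = 4.217088
  x_2 = 2.920000 - 4.217088×(2.920000 - 1.910000)/(4.217088 - (-9.672129))
       = 2.613341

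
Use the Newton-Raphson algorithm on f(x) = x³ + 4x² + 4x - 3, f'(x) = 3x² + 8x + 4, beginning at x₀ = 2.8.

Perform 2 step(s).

f(x) = x³ + 4x² + 4x - 3
f'(x) = 3x² + 8x + 4
x₀ = 2.8

Newton-Raphson formula: x_{n+1} = x_n - f(x_n)/f'(x_n)

Iteration 1:
  f(2.800000) = 61.512000
  f'(2.800000) = 49.920000
  x_1 = 2.800000 - 61.512000/49.920000 = 1.567788
Iteration 2:
  f(1.567788) = 16.956559
  f'(1.567788) = 23.916190
  x_2 = 1.567788 - 16.956559/23.916190 = 0.858789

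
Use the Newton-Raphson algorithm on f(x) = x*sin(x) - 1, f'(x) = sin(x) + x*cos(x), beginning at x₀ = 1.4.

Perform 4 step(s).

f(x) = x*sin(x) - 1
f'(x) = sin(x) + x*cos(x)
x₀ = 1.4

Newton-Raphson formula: x_{n+1} = x_n - f(x_n)/f'(x_n)

Iteration 1:
  f(1.400000) = 0.379630
  f'(1.400000) = 1.223404
  x_1 = 1.400000 - 0.379630/1.223404 = 1.089694
Iteration 2:
  f(1.089694) = -0.034002
  f'(1.089694) = 1.390749
  x_2 = 1.089694 - (-0.034002)/1.390749 = 1.114143
Iteration 3:
  f(1.114143) = -0.000020
  f'(1.114143) = 1.388811
  x_3 = 1.114143 - (-0.000020)/1.388811 = 1.114157
Iteration 4:
  f(1.114157) = 0.000000
  f'(1.114157) = 1.388809
  x_4 = 1.114157 - 0.000000/1.388809 = 1.114157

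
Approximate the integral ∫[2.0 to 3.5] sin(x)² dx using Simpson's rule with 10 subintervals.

f(x) = sin(x)²
a = 2.0, b = 3.5, n = 10
h = (b - a)/n = 0.150000

Simpson's rule: (h/3)[f(x₀) + 4f(x₁) + 2f(x₂) + ... + f(xₙ)]

x_0 = 2.0000, f(x_0) = 0.826822, coefficient = 1
x_1 = 2.1500, f(x_1) = 0.700400, coefficient = 4
x_2 = 2.3000, f(x_2) = 0.556076, coefficient = 2
x_3 = 2.4500, f(x_3) = 0.406744, coefficient = 4
x_4 = 2.6000, f(x_4) = 0.265742, coefficient = 2
x_5 = 2.7500, f(x_5) = 0.145665, coefficient = 4
x_6 = 2.9000, f(x_6) = 0.057240, coefficient = 2
x_7 = 3.0500, f(x_7) = 0.008366, coefficient = 4
x_8 = 3.2000, f(x_8) = 0.003408, coefficient = 2
x_9 = 3.3500, f(x_9) = 0.042808, coefficient = 4
x_10 = 3.5000, f(x_10) = 0.123049, coefficient = 1

I ≈ (0.150000/3) × 7.930733 = 0.396537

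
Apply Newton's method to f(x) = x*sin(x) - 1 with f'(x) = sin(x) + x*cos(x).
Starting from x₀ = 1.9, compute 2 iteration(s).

f(x) = x*sin(x) - 1
f'(x) = sin(x) + x*cos(x)
x₀ = 1.9

Newton-Raphson formula: x_{n+1} = x_n - f(x_n)/f'(x_n)

Iteration 1:
  f(1.900000) = 0.797970
  f'(1.900000) = 0.332050
  x_1 = 1.900000 - 0.797970/0.332050 = -0.503163
Iteration 2:
  f(-0.503163) = -0.757375
  f'(-0.503163) = -0.923001
  x_2 = -0.503163 - (-0.757375)/(-0.923001) = -1.323720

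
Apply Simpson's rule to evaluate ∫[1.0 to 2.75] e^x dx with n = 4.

f(x) = e^x
a = 1.0, b = 2.75, n = 4
h = (b - a)/n = 0.437500

Simpson's rule: (h/3)[f(x₀) + 4f(x₁) + 2f(x₂) + ... + f(xₙ)]

x_0 = 1.0000, f(x_0) = 2.718282, coefficient = 1
x_1 = 1.4375, f(x_1) = 4.210157, coefficient = 4
x_2 = 1.8750, f(x_2) = 6.520819, coefficient = 2
x_3 = 2.3125, f(x_3) = 10.099642, coefficient = 4
x_4 = 2.7500, f(x_4) = 15.642632, coefficient = 1

I ≈ (0.437500/3) × 88.641750 = 12.926922
Exact value: 12.924350
Error: 0.002572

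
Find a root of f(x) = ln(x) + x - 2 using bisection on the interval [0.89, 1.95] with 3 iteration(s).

f(x) = ln(x) + x - 2
Initial interval: [0.89, 1.95]

Iteration 1:
  c_1 = (0.890000 + 1.950000)/2 = 1.420000
  f(c_1) = f(1.420000) = -0.229343
  f(a) × f(c) ≥ 0, new interval: [1.420000, 1.950000]
Iteration 2:
  c_2 = (1.420000 + 1.950000)/2 = 1.685000
  f(c_2) = f(1.685000) = 0.206766
  f(a) × f(c) < 0, new interval: [1.420000, 1.685000]
Iteration 3:
  c_3 = (1.420000 + 1.685000)/2 = 1.552500
  f(c_3) = f(1.552500) = -0.007633
  f(a) × f(c) ≥ 0, new interval: [1.552500, 1.685000]

After 3 iteration(s), the approximation is c_3 = 1.552500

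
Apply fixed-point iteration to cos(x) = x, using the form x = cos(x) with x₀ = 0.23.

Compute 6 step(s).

Equation: cos(x) = x
Fixed-point form: x = cos(x)
x₀ = 0.23

x_1 = g(0.230000) = 0.973666
x_2 = g(0.973666) = 0.562271
x_3 = g(0.562271) = 0.846046
x_4 = g(0.846046) = 0.662948
x_5 = g(0.662948) = 0.788181
x_6 = g(0.788181) = 0.705136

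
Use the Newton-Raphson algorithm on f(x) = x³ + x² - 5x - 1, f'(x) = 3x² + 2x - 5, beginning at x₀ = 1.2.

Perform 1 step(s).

f(x) = x³ + x² - 5x - 1
f'(x) = 3x² + 2x - 5
x₀ = 1.2

Newton-Raphson formula: x_{n+1} = x_n - f(x_n)/f'(x_n)

Iteration 1:
  f(1.200000) = -3.832000
  f'(1.200000) = 1.720000
  x_1 = 1.200000 - (-3.832000)/1.720000 = 3.427907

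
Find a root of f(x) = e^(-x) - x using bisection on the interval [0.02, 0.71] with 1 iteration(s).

f(x) = e^(-x) - x
Initial interval: [0.02, 0.71]

Iteration 1:
  c_1 = (0.020000 + 0.710000)/2 = 0.365000
  f(c_1) = f(0.365000) = 0.329197
  f(a) × f(c) ≥ 0, new interval: [0.365000, 0.710000]

After 1 iteration(s), the approximation is c_1 = 0.365000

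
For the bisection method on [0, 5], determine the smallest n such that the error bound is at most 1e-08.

We need (b-a)/2^n ≤ 1e-08
(5 - 0)/2^n ≤ 1e-08
5/2^n ≤ 1e-08
2^n ≥ 500000000
n ≥ log₂(500000000) = 28.90
n ≥ 29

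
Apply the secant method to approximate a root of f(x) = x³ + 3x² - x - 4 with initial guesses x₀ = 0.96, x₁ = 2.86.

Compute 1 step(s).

f(x) = x³ + 3x² - x - 4
x₀ = 0.96, x₁ = 2.86

Secant formula: x_{n+1} = x_n - f(x_n)(x_n - x_{n-1})/(f(x_n) - f(x_{n-1}))

Iteration 1:
  f(0.960000) = -1.310464
  f(2.860000) = 41.072456
  x_2 = 2.860000 - 41.072456×(2.860000 - 0.960000)/(41.072456 - (-1.310464))
       = 1.018747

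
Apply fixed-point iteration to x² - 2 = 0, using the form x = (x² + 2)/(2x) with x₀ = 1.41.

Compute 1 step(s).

Equation: x² - 2 = 0
Fixed-point form: x = (x² + 2)/(2x)
x₀ = 1.41

x_1 = g(1.410000) = 1.414220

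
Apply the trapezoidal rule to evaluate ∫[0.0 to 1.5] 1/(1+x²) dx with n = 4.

f(x) = 1/(1+x²)
a = 0.0, b = 1.5, n = 4
h = (b - a)/n = 0.375000

Trapezoidal rule: (h/2)[f(x₀) + 2f(x₁) + 2f(x₂) + ... + f(xₙ)]

x_0 = 0.0000, f(x_0) = 1.000000, coefficient = 1
x_1 = 0.3750, f(x_1) = 0.876712, coefficient = 2
x_2 = 0.7500, f(x_2) = 0.640000, coefficient = 2
x_3 = 1.1250, f(x_3) = 0.441379, coefficient = 2
x_4 = 1.5000, f(x_4) = 0.307692, coefficient = 1

I ≈ (0.375000/2) × 5.223876 = 0.979477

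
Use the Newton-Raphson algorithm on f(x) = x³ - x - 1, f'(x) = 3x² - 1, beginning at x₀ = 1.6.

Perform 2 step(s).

f(x) = x³ - x - 1
f'(x) = 3x² - 1
x₀ = 1.6

Newton-Raphson formula: x_{n+1} = x_n - f(x_n)/f'(x_n)

Iteration 1:
  f(1.600000) = 1.496000
  f'(1.600000) = 6.680000
  x_1 = 1.600000 - 1.496000/6.680000 = 1.376048
Iteration 2:
  f(1.376048) = 0.229510
  f'(1.376048) = 4.680524
  x_2 = 1.376048 - 0.229510/4.680524 = 1.327013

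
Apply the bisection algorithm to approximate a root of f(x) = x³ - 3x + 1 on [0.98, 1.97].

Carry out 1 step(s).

f(x) = x³ - 3x + 1
Initial interval: [0.98, 1.97]

Iteration 1:
  c_1 = (0.980000 + 1.970000)/2 = 1.475000
  f(c_1) = f(1.475000) = -0.215953
  f(a) × f(c) ≥ 0, new interval: [1.475000, 1.970000]

After 1 iteration(s), the approximation is c_1 = 1.475000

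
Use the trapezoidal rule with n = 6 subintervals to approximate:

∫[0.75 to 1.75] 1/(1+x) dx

f(x) = 1/(1+x)
a = 0.75, b = 1.75, n = 6
h = (b - a)/n = 0.166667

Trapezoidal rule: (h/2)[f(x₀) + 2f(x₁) + 2f(x₂) + ... + f(xₙ)]

x_0 = 0.7500, f(x_0) = 0.571429, coefficient = 1
x_1 = 0.9167, f(x_1) = 0.521739, coefficient = 2
x_2 = 1.0833, f(x_2) = 0.480000, coefficient = 2
x_3 = 1.2500, f(x_3) = 0.444444, coefficient = 2
x_4 = 1.4167, f(x_4) = 0.413793, coefficient = 2
x_5 = 1.5833, f(x_5) = 0.387097, coefficient = 2
x_6 = 1.7500, f(x_6) = 0.363636, coefficient = 1

I ≈ (0.166667/2) × 5.429212 = 0.452434
Exact value: 0.451985
Error: 0.000449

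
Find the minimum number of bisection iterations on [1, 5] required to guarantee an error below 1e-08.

We need (b-a)/2^n ≤ 1e-08
(5 - 1)/2^n ≤ 1e-08
4/2^n ≤ 1e-08
2^n ≥ 400000000
n ≥ log₂(400000000) = 28.58
n ≥ 29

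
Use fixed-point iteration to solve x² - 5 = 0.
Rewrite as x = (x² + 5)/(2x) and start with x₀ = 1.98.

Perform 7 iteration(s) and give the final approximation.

Equation: x² - 5 = 0
Fixed-point form: x = (x² + 5)/(2x)
x₀ = 1.98

x_1 = g(1.980000) = 2.252626
x_2 = g(2.252626) = 2.236129
x_3 = g(2.236129) = 2.236068
x_4 = g(2.236068) = 2.236068
x_5 = g(2.236068) = 2.236068
x_6 = g(2.236068) = 2.236068
x_7 = g(2.236068) = 2.236068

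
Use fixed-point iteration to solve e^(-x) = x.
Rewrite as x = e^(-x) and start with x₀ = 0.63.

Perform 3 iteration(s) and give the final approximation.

Equation: e^(-x) = x
Fixed-point form: x = e^(-x)
x₀ = 0.63

x_1 = g(0.630000) = 0.532592
x_2 = g(0.532592) = 0.587081
x_3 = g(0.587081) = 0.555948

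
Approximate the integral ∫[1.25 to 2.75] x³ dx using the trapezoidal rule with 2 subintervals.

f(x) = x³
a = 1.25, b = 2.75, n = 2
h = (b - a)/n = 0.750000

Trapezoidal rule: (h/2)[f(x₀) + 2f(x₁) + 2f(x₂) + ... + f(xₙ)]

x_0 = 1.2500, f(x_0) = 1.953125, coefficient = 1
x_1 = 2.0000, f(x_1) = 8.000000, coefficient = 2
x_2 = 2.7500, f(x_2) = 20.796875, coefficient = 1

I ≈ (0.750000/2) × 38.750000 = 14.531250
Exact value: 13.687500
Error: 0.843750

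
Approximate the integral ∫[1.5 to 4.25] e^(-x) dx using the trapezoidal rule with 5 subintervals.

f(x) = e^(-x)
a = 1.5, b = 4.25, n = 5
h = (b - a)/n = 0.550000

Trapezoidal rule: (h/2)[f(x₀) + 2f(x₁) + 2f(x₂) + ... + f(xₙ)]

x_0 = 1.5000, f(x_0) = 0.223130, coefficient = 1
x_1 = 2.0500, f(x_1) = 0.128735, coefficient = 2
x_2 = 2.6000, f(x_2) = 0.074274, coefficient = 2
x_3 = 3.1500, f(x_3) = 0.042852, coefficient = 2
x_4 = 3.7000, f(x_4) = 0.024724, coefficient = 2
x_5 = 4.2500, f(x_5) = 0.014264, coefficient = 1

I ≈ (0.550000/2) × 0.778563 = 0.214105
Exact value: 0.208866
Error: 0.005239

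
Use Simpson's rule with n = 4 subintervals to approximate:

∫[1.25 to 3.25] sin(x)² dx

f(x) = sin(x)²
a = 1.25, b = 3.25, n = 4
h = (b - a)/n = 0.500000

Simpson's rule: (h/3)[f(x₀) + 4f(x₁) + 2f(x₂) + ... + f(xₙ)]

x_0 = 1.2500, f(x_0) = 0.900572, coefficient = 1
x_1 = 1.7500, f(x_1) = 0.968228, coefficient = 4
x_2 = 2.2500, f(x_2) = 0.605398, coefficient = 2
x_3 = 2.7500, f(x_3) = 0.145665, coefficient = 4
x_4 = 3.2500, f(x_4) = 0.011706, coefficient = 1

I ≈ (0.500000/3) × 6.578648 = 1.096441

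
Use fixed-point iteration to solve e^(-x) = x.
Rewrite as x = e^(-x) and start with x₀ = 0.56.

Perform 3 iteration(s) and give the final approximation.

Equation: e^(-x) = x
Fixed-point form: x = e^(-x)
x₀ = 0.56

x_1 = g(0.560000) = 0.571209
x_2 = g(0.571209) = 0.564842
x_3 = g(0.564842) = 0.568450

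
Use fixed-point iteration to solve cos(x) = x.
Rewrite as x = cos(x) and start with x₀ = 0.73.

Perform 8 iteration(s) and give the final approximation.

Equation: cos(x) = x
Fixed-point form: x = cos(x)
x₀ = 0.73

x_1 = g(0.730000) = 0.745174
x_2 = g(0.745174) = 0.734970
x_3 = g(0.734970) = 0.741851
x_4 = g(0.741851) = 0.737219
x_5 = g(0.737219) = 0.740341
x_6 = g(0.740341) = 0.738239
x_7 = g(0.738239) = 0.739655
x_8 = g(0.739655) = 0.738701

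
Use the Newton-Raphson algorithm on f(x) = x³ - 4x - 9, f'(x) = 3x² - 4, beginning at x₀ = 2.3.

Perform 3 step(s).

f(x) = x³ - 4x - 9
f'(x) = 3x² - 4
x₀ = 2.3

Newton-Raphson formula: x_{n+1} = x_n - f(x_n)/f'(x_n)

Iteration 1:
  f(2.300000) = -6.033000
  f'(2.300000) = 11.870000
  x_1 = 2.300000 - (-6.033000)/11.870000 = 2.808256
Iteration 2:
  f(2.808256) = 1.913732
  f'(2.808256) = 19.658907
  x_2 = 2.808256 - 1.913732/19.658907 = 2.710909
Iteration 3:
  f(2.710909) = 0.078914
  f'(2.710909) = 18.047087
  x_3 = 2.710909 - 0.078914/18.047087 = 2.706537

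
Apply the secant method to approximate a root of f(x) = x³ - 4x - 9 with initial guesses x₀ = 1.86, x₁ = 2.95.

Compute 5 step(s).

f(x) = x³ - 4x - 9
x₀ = 1.86, x₁ = 2.95

Secant formula: x_{n+1} = x_n - f(x_n)(x_n - x_{n-1})/(f(x_n) - f(x_{n-1}))

Iteration 1:
  f(1.860000) = -10.005144
  f(2.950000) = 4.872375
  x_2 = 2.950000 - 4.872375×(2.950000 - 1.860000)/(4.872375 - (-10.005144))
       = 2.593026
Iteration 2:
  f(2.950000) = 4.872375
  f(2.593026) = -1.937159
  x_3 = 2.593026 - (-1.937159)×(2.593026 - 2.950000)/(-1.937159 - 4.872375)
       = 2.694577
Iteration 3:
  f(2.593026) = -1.937159
  f(2.694577) = -0.213671
  x_4 = 2.694577 - (-0.213671)×(2.694577 - 2.593026)/(-0.213671 - (-1.937159))
       = 2.707167
Iteration 4:
  f(2.694577) = -0.213671
  f(2.707167) = 0.011489
  x_5 = 2.707167 - 0.011489×(2.707167 - 2.694577)/(0.011489 - (-0.213671))
       = 2.706524
Iteration 5:
  f(2.707167) = 0.011489
  f(2.706524) = -0.000062
  x_6 = 2.706524 - (-0.000062)×(2.706524 - 2.707167)/(-0.000062 - 0.011489)
       = 2.706528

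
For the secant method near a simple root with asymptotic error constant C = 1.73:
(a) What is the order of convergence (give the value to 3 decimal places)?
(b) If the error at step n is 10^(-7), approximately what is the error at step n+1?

(a) Secant method has superlinear convergence with order φ = (1+√5)/2 ≈ 1.618.
    This means |e_{n+1}| ≈ C|e_n|^1.618.

(b) With |e_n| = 10^(-7) and C = 1.73:
    |e_{n+1}| ≈ 1.73 × (10^(-7))^1.618 = 1.73 × 10^(-11.33)

(a) ≈ 1.618 (golden ratio); (b) |e_{n+1}| ≈ 8.162e-12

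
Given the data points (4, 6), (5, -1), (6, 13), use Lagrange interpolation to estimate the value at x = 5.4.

Lagrange interpolation formula:
P(x) = Σ yᵢ × Lᵢ(x)
where Lᵢ(x) = Π_{j≠i} (x - xⱼ)/(xᵢ - xⱼ)

L_0(5.4) = (5.4 - 5)/(4 - 5) × (5.4 - 6)/(4 - 6) = -0.120000
L_1(5.4) = (5.4 - 4)/(5 - 4) × (5.4 - 6)/(5 - 6) = 0.840000
L_2(5.4) = (5.4 - 4)/(6 - 4) × (5.4 - 5)/(6 - 5) = 0.280000

P(5.4) = 6×L_0(5.4) + (-1)×L_1(5.4) + 13×L_2(5.4)
P(5.4) = 2.080000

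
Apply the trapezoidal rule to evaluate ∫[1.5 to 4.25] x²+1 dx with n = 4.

f(x) = x²+1
a = 1.5, b = 4.25, n = 4
h = (b - a)/n = 0.687500

Trapezoidal rule: (h/2)[f(x₀) + 2f(x₁) + 2f(x₂) + ... + f(xₙ)]

x_0 = 1.5000, f(x_0) = 3.250000, coefficient = 1
x_1 = 2.1875, f(x_1) = 5.785156, coefficient = 2
x_2 = 2.8750, f(x_2) = 9.265625, coefficient = 2
x_3 = 3.5625, f(x_3) = 13.691406, coefficient = 2
x_4 = 4.2500, f(x_4) = 19.062500, coefficient = 1

I ≈ (0.687500/2) × 79.796875 = 27.430176
Exact value: 27.213542
Error: 0.216634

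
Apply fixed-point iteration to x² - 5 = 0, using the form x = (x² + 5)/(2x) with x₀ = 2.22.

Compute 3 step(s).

Equation: x² - 5 = 0
Fixed-point form: x = (x² + 5)/(2x)
x₀ = 2.22

x_1 = g(2.220000) = 2.236126
x_2 = g(2.236126) = 2.236068
x_3 = g(2.236068) = 2.236068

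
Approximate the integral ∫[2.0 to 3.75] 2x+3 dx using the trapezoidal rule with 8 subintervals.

f(x) = 2x+3
a = 2.0, b = 3.75, n = 8
h = (b - a)/n = 0.218750

Trapezoidal rule: (h/2)[f(x₀) + 2f(x₁) + 2f(x₂) + ... + f(xₙ)]

x_0 = 2.0000, f(x_0) = 7.000000, coefficient = 1
x_1 = 2.2188, f(x_1) = 7.437500, coefficient = 2
x_2 = 2.4375, f(x_2) = 7.875000, coefficient = 2
x_3 = 2.6562, f(x_3) = 8.312500, coefficient = 2
x_4 = 2.8750, f(x_4) = 8.750000, coefficient = 2
x_5 = 3.0938, f(x_5) = 9.187500, coefficient = 2
x_6 = 3.3125, f(x_6) = 9.625000, coefficient = 2
x_7 = 3.5312, f(x_7) = 10.062500, coefficient = 2
x_8 = 3.7500, f(x_8) = 10.500000, coefficient = 1

I ≈ (0.218750/2) × 140.000000 = 15.312500
Exact value: 15.312500
Error: 0.000000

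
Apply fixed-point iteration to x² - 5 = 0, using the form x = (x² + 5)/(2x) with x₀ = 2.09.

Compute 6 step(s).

Equation: x² - 5 = 0
Fixed-point form: x = (x² + 5)/(2x)
x₀ = 2.09

x_1 = g(2.090000) = 2.241172
x_2 = g(2.241172) = 2.236074
x_3 = g(2.236074) = 2.236068
x_4 = g(2.236068) = 2.236068
x_5 = g(2.236068) = 2.236068
x_6 = g(2.236068) = 2.236068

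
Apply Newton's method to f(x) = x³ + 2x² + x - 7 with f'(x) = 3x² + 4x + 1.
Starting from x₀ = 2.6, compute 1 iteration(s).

f(x) = x³ + 2x² + x - 7
f'(x) = 3x² + 4x + 1
x₀ = 2.6

Newton-Raphson formula: x_{n+1} = x_n - f(x_n)/f'(x_n)

Iteration 1:
  f(2.600000) = 26.696000
  f'(2.600000) = 31.680000
  x_1 = 2.600000 - 26.696000/31.680000 = 1.757323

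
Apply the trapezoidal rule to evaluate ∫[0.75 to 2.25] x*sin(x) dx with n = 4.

f(x) = x*sin(x)
a = 0.75, b = 2.25, n = 4
h = (b - a)/n = 0.375000

Trapezoidal rule: (h/2)[f(x₀) + 2f(x₁) + 2f(x₂) + ... + f(xₙ)]

x_0 = 0.7500, f(x_0) = 0.511229, coefficient = 1
x_1 = 1.1250, f(x_1) = 1.015051, coefficient = 2
x_2 = 1.5000, f(x_2) = 1.496242, coefficient = 2
x_3 = 1.8750, f(x_3) = 1.788911, coefficient = 2
x_4 = 2.2500, f(x_4) = 1.750665, coefficient = 1

I ≈ (0.375000/2) × 10.862302 = 2.036682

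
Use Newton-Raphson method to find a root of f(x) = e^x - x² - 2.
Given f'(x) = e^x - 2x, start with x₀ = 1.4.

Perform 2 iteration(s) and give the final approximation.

f(x) = e^x - x² - 2
f'(x) = e^x - 2x
x₀ = 1.4

Newton-Raphson formula: x_{n+1} = x_n - f(x_n)/f'(x_n)

Iteration 1:
  f(1.400000) = 0.095200
  f'(1.400000) = 1.255200
  x_1 = 1.400000 - 0.095200/1.255200 = 1.324156
Iteration 2:
  f(1.324156) = 0.005622
  f'(1.324156) = 1.110699
  x_2 = 1.324156 - 0.005622/1.110699 = 1.319094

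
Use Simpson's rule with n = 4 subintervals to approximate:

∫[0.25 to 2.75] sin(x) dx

f(x) = sin(x)
a = 0.25, b = 2.75, n = 4
h = (b - a)/n = 0.625000

Simpson's rule: (h/3)[f(x₀) + 4f(x₁) + 2f(x₂) + ... + f(xₙ)]

x_0 = 0.2500, f(x_0) = 0.247404, coefficient = 1
x_1 = 0.8750, f(x_1) = 0.767544, coefficient = 4
x_2 = 1.5000, f(x_2) = 0.997495, coefficient = 2
x_3 = 2.1250, f(x_3) = 0.850320, coefficient = 4
x_4 = 2.7500, f(x_4) = 0.381661, coefficient = 1

I ≈ (0.625000/3) × 9.095508 = 1.894898
Exact value: 1.893215
Error: 0.001683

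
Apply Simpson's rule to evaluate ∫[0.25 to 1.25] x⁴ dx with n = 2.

f(x) = x⁴
a = 0.25, b = 1.25, n = 2
h = (b - a)/n = 0.500000

Simpson's rule: (h/3)[f(x₀) + 4f(x₁) + 2f(x₂) + ... + f(xₙ)]

x_0 = 0.2500, f(x_0) = 0.003906, coefficient = 1
x_1 = 0.7500, f(x_1) = 0.316406, coefficient = 4
x_2 = 1.2500, f(x_2) = 2.441406, coefficient = 1

I ≈ (0.500000/3) × 3.710938 = 0.618490
Exact value: 0.610156
Error: 0.008333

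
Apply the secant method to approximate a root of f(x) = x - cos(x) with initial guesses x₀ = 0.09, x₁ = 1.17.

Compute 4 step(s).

f(x) = x - cos(x)
x₀ = 0.09, x₁ = 1.17

Secant formula: x_{n+1} = x_n - f(x_n)(x_n - x_{n-1})/(f(x_n) - f(x_{n-1}))

Iteration 1:
  f(0.090000) = -0.905953
  f(1.170000) = 0.779848
  x_2 = 1.170000 - 0.779848×(1.170000 - 0.090000)/(0.779848 - (-0.905953))
       = 0.670394
Iteration 2:
  f(1.170000) = 0.779848
  f(0.670394) = -0.113183
  x_3 = 0.670394 - (-0.113183)×(0.670394 - 1.170000)/(-0.113183 - 0.779848)
       = 0.733714
Iteration 3:
  f(0.670394) = -0.113183
  f(0.733714) = -0.008978
  x_4 = 0.733714 - (-0.008978)×(0.733714 - 0.670394)/(-0.008978 - (-0.113183))
       = 0.739170
Iteration 4:
  f(0.733714) = -0.008978
  f(0.739170) = 0.000142
  x_5 = 0.739170 - 0.000142×(0.739170 - 0.733714)/(0.000142 - (-0.008978))
       = 0.739085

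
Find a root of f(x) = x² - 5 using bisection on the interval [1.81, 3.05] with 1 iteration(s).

f(x) = x² - 5
Initial interval: [1.81, 3.05]

Iteration 1:
  c_1 = (1.810000 + 3.050000)/2 = 2.430000
  f(c_1) = f(2.430000) = 0.904900
  f(a) × f(c) < 0, new interval: [1.810000, 2.430000]

After 1 iteration(s), the approximation is c_1 = 2.430000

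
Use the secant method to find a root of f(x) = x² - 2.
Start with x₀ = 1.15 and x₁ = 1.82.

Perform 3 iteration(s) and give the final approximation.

f(x) = x² - 2
x₀ = 1.15, x₁ = 1.82

Secant formula: x_{n+1} = x_n - f(x_n)(x_n - x_{n-1})/(f(x_n) - f(x_{n-1}))

Iteration 1:
  f(1.150000) = -0.677500
  f(1.820000) = 1.312400
  x_2 = 1.820000 - 1.312400×(1.820000 - 1.150000)/(1.312400 - (-0.677500))
       = 1.378114
Iteration 2:
  f(1.820000) = 1.312400
  f(1.378114) = -0.100800
  x_3 = 1.378114 - (-0.100800)×(1.378114 - 1.820000)/(-0.100800 - 1.312400)
       = 1.409633
Iteration 3:
  f(1.378114) = -0.100800
  f(1.409633) = -0.012934
  x_4 = 1.409633 - (-0.012934)×(1.409633 - 1.378114)/(-0.012934 - (-0.100800))
       = 1.414273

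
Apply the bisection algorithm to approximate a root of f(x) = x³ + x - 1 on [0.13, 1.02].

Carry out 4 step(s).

f(x) = x³ + x - 1
Initial interval: [0.13, 1.02]

Iteration 1:
  c_1 = (0.130000 + 1.020000)/2 = 0.575000
  f(c_1) = f(0.575000) = -0.234891
  f(a) × f(c) ≥ 0, new interval: [0.575000, 1.020000]
Iteration 2:
  c_2 = (0.575000 + 1.020000)/2 = 0.797500
  f(c_2) = f(0.797500) = 0.304715
  f(a) × f(c) < 0, new interval: [0.575000, 0.797500]
Iteration 3:
  c_3 = (0.575000 + 0.797500)/2 = 0.686250
  f(c_3) = f(0.686250) = 0.009432
  f(a) × f(c) < 0, new interval: [0.575000, 0.686250]
Iteration 4:
  c_4 = (0.575000 + 0.686250)/2 = 0.630625
  f(c_4) = f(0.630625) = -0.118583
  f(a) × f(c) ≥ 0, new interval: [0.630625, 0.686250]

After 4 iteration(s), the approximation is c_4 = 0.630625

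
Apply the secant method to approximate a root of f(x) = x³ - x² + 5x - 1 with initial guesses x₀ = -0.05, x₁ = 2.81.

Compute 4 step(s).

f(x) = x³ - x² + 5x - 1
x₀ = -0.05, x₁ = 2.81

Secant formula: x_{n+1} = x_n - f(x_n)(x_n - x_{n-1})/(f(x_n) - f(x_{n-1}))

Iteration 1:
  f(-0.050000) = -1.252625
  f(2.810000) = 27.341941
  x_2 = 2.810000 - 27.341941×(2.810000 - (-0.050000))/(27.341941 - (-1.252625))
       = 0.075286
Iteration 2:
  f(2.810000) = 27.341941
  f(0.075286) = -0.628810
  x_3 = 0.075286 - (-0.628810)×(0.075286 - 2.810000)/(-0.628810 - 27.341941)
       = 0.136765
Iteration 3:
  f(0.075286) = -0.628810
  f(0.136765) = -0.332320
  x_4 = 0.136765 - (-0.332320)×(0.136765 - 0.075286)/(-0.332320 - (-0.628810))
       = 0.205674
Iteration 4:
  f(0.136765) = -0.332320
  f(0.205674) = -0.005232
  x_5 = 0.205674 - (-0.005232)×(0.205674 - 0.136765)/(-0.005232 - (-0.332320))
       = 0.206776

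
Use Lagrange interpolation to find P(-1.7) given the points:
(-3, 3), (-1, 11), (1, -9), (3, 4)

Lagrange interpolation formula:
P(x) = Σ yᵢ × Lᵢ(x)
where Lᵢ(x) = Π_{j≠i} (x - xⱼ)/(xᵢ - xⱼ)

L_0(-1.7) = (-1.7 - (-1))/(-3 - (-1)) × (-1.7 - 1)/(-3 - 1) × (-1.7 - 3)/(-3 - 3) = 0.185062
L_1(-1.7) = (-1.7 - (-3))/(-1 - (-3)) × (-1.7 - 1)/(-1 - 1) × (-1.7 - 3)/(-1 - 3) = 1.031063
L_2(-1.7) = (-1.7 - (-3))/(1 - (-3)) × (-1.7 - (-1))/(1 - (-1)) × (-1.7 - 3)/(1 - 3) = -0.267313
L_3(-1.7) = (-1.7 - (-3))/(3 - (-3)) × (-1.7 - (-1))/(3 - (-1)) × (-1.7 - 1)/(3 - 1) = 0.051188

P(-1.7) = 3×L_0(-1.7) + 11×L_1(-1.7) + (-9)×L_2(-1.7) + 4×L_3(-1.7)
P(-1.7) = 14.507438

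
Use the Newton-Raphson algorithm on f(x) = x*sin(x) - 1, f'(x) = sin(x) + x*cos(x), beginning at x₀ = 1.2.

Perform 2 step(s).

f(x) = x*sin(x) - 1
f'(x) = sin(x) + x*cos(x)
x₀ = 1.2

Newton-Raphson formula: x_{n+1} = x_n - f(x_n)/f'(x_n)

Iteration 1:
  f(1.200000) = 0.118447
  f'(1.200000) = 1.366868
  x_1 = 1.200000 - 0.118447/1.366868 = 1.113344
Iteration 2:
  f(1.113344) = -0.001129
  f'(1.113344) = 1.388904
  x_2 = 1.113344 - (-0.001129)/1.388904 = 1.114157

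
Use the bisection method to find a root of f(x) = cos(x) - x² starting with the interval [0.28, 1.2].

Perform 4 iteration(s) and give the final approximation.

f(x) = cos(x) - x²
Initial interval: [0.28, 1.2]

Iteration 1:
  c_1 = (0.280000 + 1.200000)/2 = 0.740000
  f(c_1) = f(0.740000) = 0.190869
  f(a) × f(c) ≥ 0, new interval: [0.740000, 1.200000]
Iteration 2:
  c_2 = (0.740000 + 1.200000)/2 = 0.970000
  f(c_2) = f(0.970000) = -0.375600
  f(a) × f(c) < 0, new interval: [0.740000, 0.970000]
Iteration 3:
  c_3 = (0.740000 + 0.970000)/2 = 0.855000
  f(c_3) = f(0.855000) = -0.074806
  f(a) × f(c) < 0, new interval: [0.740000, 0.855000]
Iteration 4:
  c_4 = (0.740000 + 0.855000)/2 = 0.797500
  f(c_4) = f(0.797500) = 0.062492
  f(a) × f(c) ≥ 0, new interval: [0.797500, 0.855000]

After 4 iteration(s), the approximation is c_4 = 0.797500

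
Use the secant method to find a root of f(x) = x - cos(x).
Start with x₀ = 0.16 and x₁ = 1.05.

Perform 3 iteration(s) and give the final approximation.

f(x) = x - cos(x)
x₀ = 0.16, x₁ = 1.05

Secant formula: x_{n+1} = x_n - f(x_n)(x_n - x_{n-1})/(f(x_n) - f(x_{n-1}))

Iteration 1:
  f(0.160000) = -0.827227
  f(1.050000) = 0.552429
  x_2 = 1.050000 - 0.552429×(1.050000 - 0.160000)/(0.552429 - (-0.827227))
       = 0.693635
Iteration 2:
  f(1.050000) = 0.552429
  f(0.693635) = -0.075293
  x_3 = 0.693635 - (-0.075293)×(0.693635 - 1.050000)/(-0.075293 - 0.552429)
       = 0.736379
Iteration 3:
  f(0.693635) = -0.075293
  f(0.736379) = -0.004526
  x_4 = 0.736379 - (-0.004526)×(0.736379 - 0.693635)/(-0.004526 - (-0.075293))
       = 0.739113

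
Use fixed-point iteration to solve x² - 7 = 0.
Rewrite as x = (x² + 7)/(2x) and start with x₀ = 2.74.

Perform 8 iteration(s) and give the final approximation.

Equation: x² - 7 = 0
Fixed-point form: x = (x² + 7)/(2x)
x₀ = 2.74

x_1 = g(2.740000) = 2.647372
x_2 = g(2.647372) = 2.645752
x_3 = g(2.645752) = 2.645751
x_4 = g(2.645751) = 2.645751
x_5 = g(2.645751) = 2.645751
x_6 = g(2.645751) = 2.645751
x_7 = g(2.645751) = 2.645751
x_8 = g(2.645751) = 2.645751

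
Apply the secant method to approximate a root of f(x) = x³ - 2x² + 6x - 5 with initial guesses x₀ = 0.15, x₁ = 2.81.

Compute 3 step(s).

f(x) = x³ - 2x² + 6x - 5
x₀ = 0.15, x₁ = 2.81

Secant formula: x_{n+1} = x_n - f(x_n)(x_n - x_{n-1})/(f(x_n) - f(x_{n-1}))

Iteration 1:
  f(0.150000) = -4.141625
  f(2.810000) = 18.255841
  x_2 = 2.810000 - 18.255841×(2.810000 - 0.150000)/(18.255841 - (-4.141625))
       = 0.641874
Iteration 2:
  f(2.810000) = 18.255841
  f(0.641874) = -1.708309
  x_3 = 0.641874 - (-1.708309)×(0.641874 - 2.810000)/(-1.708309 - 18.255841)
       = 0.827398
Iteration 3:
  f(0.641874) = -1.708309
  f(0.827398) = -0.838362
  x_4 = 0.827398 - (-0.838362)×(0.827398 - 0.641874)/(-0.838362 - (-1.708309))
       = 1.006186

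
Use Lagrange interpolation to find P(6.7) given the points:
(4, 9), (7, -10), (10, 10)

Lagrange interpolation formula:
P(x) = Σ yᵢ × Lᵢ(x)
where Lᵢ(x) = Π_{j≠i} (x - xⱼ)/(xᵢ - xⱼ)

L_0(6.7) = (6.7 - 7)/(4 - 7) × (6.7 - 10)/(4 - 10) = 0.055000
L_1(6.7) = (6.7 - 4)/(7 - 4) × (6.7 - 10)/(7 - 10) = 0.990000
L_2(6.7) = (6.7 - 4)/(10 - 4) × (6.7 - 7)/(10 - 7) = -0.045000

P(6.7) = 9×L_0(6.7) + (-10)×L_1(6.7) + 10×L_2(6.7)
P(6.7) = -9.855000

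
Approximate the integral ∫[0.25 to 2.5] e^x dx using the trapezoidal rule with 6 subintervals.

f(x) = e^x
a = 0.25, b = 2.5, n = 6
h = (b - a)/n = 0.375000

Trapezoidal rule: (h/2)[f(x₀) + 2f(x₁) + 2f(x₂) + ... + f(xₙ)]

x_0 = 0.2500, f(x_0) = 1.284025, coefficient = 1
x_1 = 0.6250, f(x_1) = 1.868246, coefficient = 2
x_2 = 1.0000, f(x_2) = 2.718282, coefficient = 2
x_3 = 1.3750, f(x_3) = 3.955077, coefficient = 2
x_4 = 1.7500, f(x_4) = 5.754603, coefficient = 2
x_5 = 2.1250, f(x_5) = 8.372897, coefficient = 2
x_6 = 2.5000, f(x_6) = 12.182494, coefficient = 1

I ≈ (0.375000/2) × 58.804729 = 11.025887
Exact value: 10.898469
Error: 0.127418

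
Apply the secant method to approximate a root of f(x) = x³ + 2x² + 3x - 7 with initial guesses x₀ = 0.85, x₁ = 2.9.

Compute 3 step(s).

f(x) = x³ + 2x² + 3x - 7
x₀ = 0.85, x₁ = 2.9

Secant formula: x_{n+1} = x_n - f(x_n)(x_n - x_{n-1})/(f(x_n) - f(x_{n-1}))

Iteration 1:
  f(0.850000) = -2.390875
  f(2.900000) = 42.909000
  x_2 = 2.900000 - 42.909000×(2.900000 - 0.850000)/(42.909000 - (-2.390875))
       = 0.958197
Iteration 2:
  f(2.900000) = 42.909000
  f(0.958197) = -1.409369
  x_3 = 0.958197 - (-1.409369)×(0.958197 - 2.900000)/(-1.409369 - 42.909000)
       = 1.019948
Iteration 3:
  f(0.958197) = -1.409369
  f(1.019948) = -0.798523
  x_4 = 1.019948 - (-0.798523)×(1.019948 - 0.958197)/(-0.798523 - (-1.409369))
       = 1.100672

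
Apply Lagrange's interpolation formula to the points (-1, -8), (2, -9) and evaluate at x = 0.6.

Lagrange interpolation formula:
P(x) = Σ yᵢ × Lᵢ(x)
where Lᵢ(x) = Π_{j≠i} (x - xⱼ)/(xᵢ - xⱼ)

L_0(0.6) = (0.6 - 2)/(-1 - 2) = 0.466667
L_1(0.6) = (0.6 - (-1))/(2 - (-1)) = 0.533333

P(0.6) = (-8)×L_0(0.6) + (-9)×L_1(0.6)
P(0.6) = -8.533333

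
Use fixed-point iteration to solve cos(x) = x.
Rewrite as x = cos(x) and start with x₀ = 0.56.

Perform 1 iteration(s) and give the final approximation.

Equation: cos(x) = x
Fixed-point form: x = cos(x)
x₀ = 0.56

x_1 = g(0.560000) = 0.847255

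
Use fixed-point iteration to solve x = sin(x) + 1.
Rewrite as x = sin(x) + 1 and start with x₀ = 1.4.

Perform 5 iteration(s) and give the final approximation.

Equation: x = sin(x) + 1
Fixed-point form: x = sin(x) + 1
x₀ = 1.4

x_1 = g(1.400000) = 1.985450
x_2 = g(1.985450) = 1.915256
x_3 = g(1.915256) = 1.941258
x_4 = g(1.941258) = 1.932160
x_5 = g(1.932160) = 1.935415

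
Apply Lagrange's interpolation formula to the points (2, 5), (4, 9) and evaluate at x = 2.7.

Lagrange interpolation formula:
P(x) = Σ yᵢ × Lᵢ(x)
where Lᵢ(x) = Π_{j≠i} (x - xⱼ)/(xᵢ - xⱼ)

L_0(2.7) = (2.7 - 4)/(2 - 4) = 0.650000
L_1(2.7) = (2.7 - 2)/(4 - 2) = 0.350000

P(2.7) = 5×L_0(2.7) + 9×L_1(2.7)
P(2.7) = 6.400000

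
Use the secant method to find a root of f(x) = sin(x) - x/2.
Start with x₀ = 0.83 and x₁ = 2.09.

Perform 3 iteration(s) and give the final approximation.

f(x) = sin(x) - x/2
x₀ = 0.83, x₁ = 2.09

Secant formula: x_{n+1} = x_n - f(x_n)(x_n - x_{n-1})/(f(x_n) - f(x_{n-1}))

Iteration 1:
  f(0.830000) = 0.322931
  f(2.090000) = -0.176785
  x_2 = 2.090000 - (-0.176785)×(2.090000 - 0.830000)/(-0.176785 - 0.322931)
       = 1.644248
Iteration 2:
  f(2.090000) = -0.176785
  f(1.644248) = 0.175179
  x_3 = 1.644248 - 0.175179×(1.644248 - 2.090000)/(0.175179 - (-0.176785))
       = 1.866107
Iteration 3:
  f(1.644248) = 0.175179
  f(1.866107) = 0.023658
  x_4 = 1.866107 - 0.023658×(1.866107 - 1.644248)/(0.023658 - 0.175179)
       = 1.900748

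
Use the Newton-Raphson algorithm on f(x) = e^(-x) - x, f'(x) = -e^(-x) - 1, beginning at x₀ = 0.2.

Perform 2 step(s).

f(x) = e^(-x) - x
f'(x) = -e^(-x) - 1
x₀ = 0.2

Newton-Raphson formula: x_{n+1} = x_n - f(x_n)/f'(x_n)

Iteration 1:
  f(0.200000) = 0.618731
  f'(0.200000) = -1.818731
  x_1 = 0.200000 - 0.618731/(-1.818731) = 0.540199
Iteration 2:
  f(0.540199) = 0.042433
  f'(0.540199) = -1.582632
  x_2 = 0.540199 - 0.042433/(-1.582632) = 0.567011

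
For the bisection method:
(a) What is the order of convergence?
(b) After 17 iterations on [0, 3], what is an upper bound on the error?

(a) Bisection has linear (order 1) convergence; the error is halved each step.

(b) Error bound = (b-a)/2^n = (3 - 0)/2^{17}
    = 3/2^{17}

(a) 1 (linear); (b) error ≤ 2.29e-05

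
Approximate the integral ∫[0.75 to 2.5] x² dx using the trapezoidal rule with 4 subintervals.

f(x) = x²
a = 0.75, b = 2.5, n = 4
h = (b - a)/n = 0.437500

Trapezoidal rule: (h/2)[f(x₀) + 2f(x₁) + 2f(x₂) + ... + f(xₙ)]

x_0 = 0.7500, f(x_0) = 0.562500, coefficient = 1
x_1 = 1.1875, f(x_1) = 1.410156, coefficient = 2
x_2 = 1.6250, f(x_2) = 2.640625, coefficient = 2
x_3 = 2.0625, f(x_3) = 4.253906, coefficient = 2
x_4 = 2.5000, f(x_4) = 6.250000, coefficient = 1

I ≈ (0.437500/2) × 23.421875 = 5.123535
Exact value: 5.067708
Error: 0.055827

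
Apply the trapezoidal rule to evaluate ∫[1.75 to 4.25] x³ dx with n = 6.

f(x) = x³
a = 1.75, b = 4.25, n = 6
h = (b - a)/n = 0.416667

Trapezoidal rule: (h/2)[f(x₀) + 2f(x₁) + 2f(x₂) + ... + f(xₙ)]

x_0 = 1.7500, f(x_0) = 5.359375, coefficient = 1
x_1 = 2.1667, f(x_1) = 10.171296, coefficient = 2
x_2 = 2.5833, f(x_2) = 17.240162, coefficient = 2
x_3 = 3.0000, f(x_3) = 27.000000, coefficient = 2
x_4 = 3.4167, f(x_4) = 39.884838, coefficient = 2
x_5 = 3.8333, f(x_5) = 56.328704, coefficient = 2
x_6 = 4.2500, f(x_6) = 76.765625, coefficient = 1

I ≈ (0.416667/2) × 383.375000 = 79.869792
Exact value: 79.218750
Error: 0.651042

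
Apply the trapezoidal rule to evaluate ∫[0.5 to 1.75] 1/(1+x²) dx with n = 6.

f(x) = 1/(1+x²)
a = 0.5, b = 1.75, n = 6
h = (b - a)/n = 0.208333

Trapezoidal rule: (h/2)[f(x₀) + 2f(x₁) + 2f(x₂) + ... + f(xₙ)]

x_0 = 0.5000, f(x_0) = 0.800000, coefficient = 1
x_1 = 0.7083, f(x_1) = 0.665896, coefficient = 2
x_2 = 0.9167, f(x_2) = 0.543396, coefficient = 2
x_3 = 1.1250, f(x_3) = 0.441379, coefficient = 2
x_4 = 1.3333, f(x_4) = 0.360000, coefficient = 2
x_5 = 1.5417, f(x_5) = 0.296144, coefficient = 2
x_6 = 1.7500, f(x_6) = 0.246154, coefficient = 1

I ≈ (0.208333/2) × 5.659785 = 0.589561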